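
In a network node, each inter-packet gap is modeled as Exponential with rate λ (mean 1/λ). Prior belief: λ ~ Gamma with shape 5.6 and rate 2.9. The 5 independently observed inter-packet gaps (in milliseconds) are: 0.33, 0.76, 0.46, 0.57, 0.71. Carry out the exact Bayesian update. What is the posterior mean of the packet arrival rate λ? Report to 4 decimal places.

With a Gamma(shape α, rate β) prior on the exponential rate λ, the posterior after n observations with total T = Σxᵢ is Gamma(α+n, β+T).
Sum of observations T = 2.83 milliseconds; n = 5.
Posterior: Gamma(5.6+5, 2.9+2.83) = Gamma(10.6, 5.73).
Posterior mean of λ = α/β = 10.6/5.73 = 1.8499.

1.8499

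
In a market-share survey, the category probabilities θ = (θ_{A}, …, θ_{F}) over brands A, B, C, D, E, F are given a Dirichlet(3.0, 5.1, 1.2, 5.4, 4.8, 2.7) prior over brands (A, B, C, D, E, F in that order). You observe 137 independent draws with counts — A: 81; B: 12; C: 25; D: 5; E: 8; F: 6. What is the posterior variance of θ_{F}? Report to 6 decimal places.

The Dirichlet prior is conjugate to the Multinomial likelihood: each posterior αⱼ = prior αⱼ + observed count nⱼ.
Posterior concentration: (84.0, 17.1, 26.2, 10.4, 12.8, 8.7), total = 159.2.
Var[θ_j] = α_j(Σα−α_j)/((Σα)²(Σα+1)) = 8.7·150.5/(159.2²·160.2) = 0.000322.

0.000322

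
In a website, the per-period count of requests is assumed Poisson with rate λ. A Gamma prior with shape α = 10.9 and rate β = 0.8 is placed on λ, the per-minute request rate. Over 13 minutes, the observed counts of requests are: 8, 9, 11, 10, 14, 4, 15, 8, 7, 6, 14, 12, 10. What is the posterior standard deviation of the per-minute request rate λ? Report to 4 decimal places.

With a Gamma(shape α, rate β) prior, the Poisson likelihood is conjugate: the posterior is Gamma(α + ΣXᵢ, β + n).
Sum of counts S = 128 over n = 13 minutes.
Posterior: Gamma(α+S, β+n) = Gamma(10.9+128, 0.8+13) = Gamma(138.9, 13.8).
SD = √α/β = √138.9/13.8 = 0.8540.

0.8540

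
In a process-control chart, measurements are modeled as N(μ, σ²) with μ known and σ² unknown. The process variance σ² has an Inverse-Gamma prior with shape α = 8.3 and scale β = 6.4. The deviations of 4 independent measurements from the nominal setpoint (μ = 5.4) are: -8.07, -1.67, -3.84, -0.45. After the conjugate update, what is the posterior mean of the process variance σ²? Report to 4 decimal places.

5.1431

With known mean μ and an Inverse-Gamma(α, β) prior on σ², the Normal likelihood is conjugate: posterior is Inv-Gamma(α + n/2, β + Σ(xᵢ−μ)²/2).
Σ(xᵢ−μ)² = (-8.07)² + (-1.67)² + (-3.84)² + (-0.45)² = 82.8619.
Posterior: Inv-Gamma(8.3 + 4/2, 6.4 + 82.8619/2) = Inv-Gamma(10.30, 47.83095).
E[σ²|data] = β/(α−1) = 47.83095/9.30 = 5.1431.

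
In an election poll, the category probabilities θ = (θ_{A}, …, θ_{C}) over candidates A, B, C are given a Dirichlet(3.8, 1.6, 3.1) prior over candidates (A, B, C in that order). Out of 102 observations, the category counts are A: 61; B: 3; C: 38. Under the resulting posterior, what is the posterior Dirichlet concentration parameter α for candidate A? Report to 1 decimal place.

The Dirichlet prior is conjugate to the Multinomial likelihood: each posterior αⱼ = prior αⱼ + observed count nⱼ.
Posterior concentration: (64.8, 4.6, 41.1), total = 110.5.
α_{A} = 3.8 + 61 = 64.8.

64.8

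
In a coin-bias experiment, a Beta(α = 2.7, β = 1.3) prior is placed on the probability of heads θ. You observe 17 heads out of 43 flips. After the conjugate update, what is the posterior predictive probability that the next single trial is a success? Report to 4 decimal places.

0.4191

The Beta prior is conjugate to a Binomial/Bernoulli likelihood; the update adds successes to α and failures to β.
Posterior: Beta(α+k, β+n−k) = Beta(2.7+17, 1.3+26) = Beta(19.7, 27.3).
For a single future Bernoulli trial, P(success | data) = α/(α+β) = 0.4191.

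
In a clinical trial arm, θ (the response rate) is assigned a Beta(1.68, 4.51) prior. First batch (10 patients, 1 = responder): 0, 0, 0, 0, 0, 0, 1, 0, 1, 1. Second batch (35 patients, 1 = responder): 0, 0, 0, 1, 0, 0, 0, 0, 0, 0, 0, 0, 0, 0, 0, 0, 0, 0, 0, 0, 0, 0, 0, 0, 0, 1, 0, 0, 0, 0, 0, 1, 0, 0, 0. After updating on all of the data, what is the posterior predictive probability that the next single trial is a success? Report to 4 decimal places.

The Beta prior is conjugate to a Binomial/Bernoulli likelihood; the update adds successes to α and failures to β.
After batch 1: Beta(1.68+3, 4.51+7) = Beta(4.68, 11.51).
After batch 2: Beta(4.68+3, 11.51+32) = Beta(7.68, 43.51).
For a single future Bernoulli trial, P(success | data) = α/(α+β) = 0.1500.

0.1500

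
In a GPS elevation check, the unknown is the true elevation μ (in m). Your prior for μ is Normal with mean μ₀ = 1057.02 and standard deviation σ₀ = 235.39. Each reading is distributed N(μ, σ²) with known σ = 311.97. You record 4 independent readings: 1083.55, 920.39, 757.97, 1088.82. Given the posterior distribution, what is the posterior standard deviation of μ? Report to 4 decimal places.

For Normal data with known variance σ², a Normal(μ₀, σ₀²) prior on μ is conjugate. Posterior precision = 1/σ₀² + n/σ²; posterior mean is the precision-weighted average of μ₀ and x̄.
σ₀² = 235.39² = 55408.4521, σ² = 311.97² = 97325.2809; σ² + n·σ₀² = 97325.2809 + 4·55408.4521 = 318959.0893.
Posterior precision = 1/σ₀² + n/σ² = 1/55408.4521 + 4/97325.2809 = (σ² + n·σ₀²)/(σ₀²σ²) = 318959.0893/(55408.4521·97325.2809); posterior variance σₙ² = σ₀²σ²/(σ² + n·σ₀²) = 55408.4521·97325.2809/318959.0893 = 16907.005775.
Posterior SD = √σₙ² = √(55408.4521·97325.2809/318959.0893) = 130.0269.

130.0269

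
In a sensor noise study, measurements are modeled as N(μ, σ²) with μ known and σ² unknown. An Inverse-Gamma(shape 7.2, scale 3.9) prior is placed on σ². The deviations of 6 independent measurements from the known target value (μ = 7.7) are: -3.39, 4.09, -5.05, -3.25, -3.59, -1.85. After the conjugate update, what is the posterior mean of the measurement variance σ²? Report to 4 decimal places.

With known mean μ and an Inverse-Gamma(α, β) prior on σ², the Normal likelihood is conjugate: posterior is Inv-Gamma(α + n/2, β + Σ(xᵢ−μ)²/2).
Σ(xᵢ−μ)² = (-3.39)² + (4.09)² + (-5.05)² + (-3.25)² + (-3.59)² + (-1.85)² = 80.5958.
Posterior: Inv-Gamma(7.2 + 6/2, 3.9 + 80.5958/2) = Inv-Gamma(10.20, 44.19790).
E[σ²|data] = β/(α−1) = 44.19790/9.20 = 4.8041.

4.8041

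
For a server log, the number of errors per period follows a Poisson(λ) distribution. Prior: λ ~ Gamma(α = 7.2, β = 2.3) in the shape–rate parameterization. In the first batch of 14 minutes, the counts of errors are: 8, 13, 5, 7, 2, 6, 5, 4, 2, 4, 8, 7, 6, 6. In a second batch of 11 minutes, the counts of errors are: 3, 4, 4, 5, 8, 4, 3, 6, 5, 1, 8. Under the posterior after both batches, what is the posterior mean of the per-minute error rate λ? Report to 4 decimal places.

With a Gamma(shape α, rate β) prior, the Poisson likelihood is conjugate: the posterior is Gamma(α + ΣXᵢ, β + n).
Batch 1: sum of counts S = 83 over n = 14 minutes.
After batch 1: Gamma(α+S, β+n) = Gamma(7.2+83, 2.3+14) = Gamma(90.2, 16.3).
Batch 2: sum of counts S = 51 over n = 11 minutes.
After batch 2: Gamma(α+S, β+n) = Gamma(90.2+51, 16.3+11) = Gamma(141.2, 27.3).
Posterior mean = α/β = 141.2/27.3 = 5.1722.

5.1722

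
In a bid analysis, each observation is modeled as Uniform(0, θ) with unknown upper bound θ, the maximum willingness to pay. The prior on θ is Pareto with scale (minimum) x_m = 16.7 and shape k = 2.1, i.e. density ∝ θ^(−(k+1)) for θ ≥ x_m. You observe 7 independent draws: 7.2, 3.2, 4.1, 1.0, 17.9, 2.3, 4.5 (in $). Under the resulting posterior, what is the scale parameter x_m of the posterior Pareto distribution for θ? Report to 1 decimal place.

17.9

A Pareto(scale x_m, shape k) prior on the upper bound θ of Uniform(0, θ) is conjugate: posterior is Pareto(max(x_m, max xᵢ), k + n).
Sample maximum = 17.9; prior scale x_m = 16.7 → posterior scale = max = 17.9.
Posterior shape = 2.1 + 7 = 9.1.
Posterior scale x_m = 17.9.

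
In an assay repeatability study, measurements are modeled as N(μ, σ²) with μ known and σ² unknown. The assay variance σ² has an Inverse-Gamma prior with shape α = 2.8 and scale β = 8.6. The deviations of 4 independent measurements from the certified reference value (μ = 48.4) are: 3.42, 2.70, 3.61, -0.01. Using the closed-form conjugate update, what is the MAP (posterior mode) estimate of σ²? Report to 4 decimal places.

4.2430

With known mean μ and an Inverse-Gamma(α, β) prior on σ², the Normal likelihood is conjugate: posterior is Inv-Gamma(α + n/2, β + Σ(xᵢ−μ)²/2).
Σ(xᵢ−μ)² = (3.42)² + (2.70)² + (3.61)² + (-0.01)² = 32.0186.
Posterior: Inv-Gamma(2.8 + 4/2, 8.6 + 32.0186/2) = Inv-Gamma(4.80, 24.60930).
Mode = β/(α+1) = 24.60930/5.80 = 4.2430.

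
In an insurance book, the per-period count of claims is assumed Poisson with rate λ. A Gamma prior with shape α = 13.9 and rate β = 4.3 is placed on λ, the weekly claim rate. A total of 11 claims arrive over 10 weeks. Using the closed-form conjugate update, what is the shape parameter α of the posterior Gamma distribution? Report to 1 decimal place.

With a Gamma(shape α, rate β) prior, the Poisson likelihood is conjugate: the posterior is Gamma(α + ΣXᵢ, β + n).
Posterior: Gamma(α+S, β+n) = Gamma(13.9+11, 4.3+10) = Gamma(24.9, 14.3).
Posterior α = 24.9.

24.9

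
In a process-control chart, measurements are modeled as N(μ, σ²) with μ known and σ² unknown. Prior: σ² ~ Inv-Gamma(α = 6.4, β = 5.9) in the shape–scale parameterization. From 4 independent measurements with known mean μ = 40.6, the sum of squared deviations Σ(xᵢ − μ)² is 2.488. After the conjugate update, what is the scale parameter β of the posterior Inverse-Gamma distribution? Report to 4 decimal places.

With known mean μ and an Inverse-Gamma(α, β) prior on σ², the Normal likelihood is conjugate: posterior is Inv-Gamma(α + n/2, β + Σ(xᵢ−μ)²/2).
Posterior: Inv-Gamma(6.4 + 4/2, 5.9 + 2.488/2) = Inv-Gamma(8.40, 7.1440).
Posterior β = 7.1440.

7.1440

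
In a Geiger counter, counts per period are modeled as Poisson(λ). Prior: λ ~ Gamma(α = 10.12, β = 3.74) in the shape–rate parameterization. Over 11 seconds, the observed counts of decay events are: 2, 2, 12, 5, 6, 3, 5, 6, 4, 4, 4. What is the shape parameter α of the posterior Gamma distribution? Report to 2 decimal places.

With a Gamma(shape α, rate β) prior, the Poisson likelihood is conjugate: the posterior is Gamma(α + ΣXᵢ, β + n).
Sum of counts S = 53 over n = 11 seconds.
Posterior: Gamma(α+S, β+n) = Gamma(10.12+53, 3.74+11) = Gamma(63.12, 14.74).
Posterior α = 63.12.

63.12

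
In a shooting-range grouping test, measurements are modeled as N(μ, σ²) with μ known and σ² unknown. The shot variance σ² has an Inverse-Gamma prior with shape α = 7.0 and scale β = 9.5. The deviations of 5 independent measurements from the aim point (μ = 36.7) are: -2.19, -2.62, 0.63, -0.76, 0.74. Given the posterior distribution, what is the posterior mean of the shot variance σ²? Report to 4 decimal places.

1.8931

With known mean μ and an Inverse-Gamma(α, β) prior on σ², the Normal likelihood is conjugate: posterior is Inv-Gamma(α + n/2, β + Σ(xᵢ−μ)²/2).
Σ(xᵢ−μ)² = (-2.19)² + (-2.62)² + (0.63)² + (-0.76)² + (0.74)² = 13.1826.
Posterior: Inv-Gamma(7.0 + 5/2, 9.5 + 13.1826/2) = Inv-Gamma(9.50, 16.09130).
E[σ²|data] = β/(α−1) = 16.09130/8.50 = 1.8931.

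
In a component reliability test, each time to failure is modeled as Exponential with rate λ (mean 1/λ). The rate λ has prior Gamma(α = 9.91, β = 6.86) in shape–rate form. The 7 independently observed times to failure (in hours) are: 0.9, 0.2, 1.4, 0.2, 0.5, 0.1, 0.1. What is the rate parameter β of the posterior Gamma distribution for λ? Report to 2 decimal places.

With a Gamma(shape α, rate β) prior on the exponential rate λ, the posterior after n observations with total T = Σxᵢ is Gamma(α+n, β+T).
Sum of observations T = 3.4 hours; n = 7.
Posterior: Gamma(9.91+7, 6.86+3.4) = Gamma(16.91, 10.26).
Posterior β = 10.26.

10.26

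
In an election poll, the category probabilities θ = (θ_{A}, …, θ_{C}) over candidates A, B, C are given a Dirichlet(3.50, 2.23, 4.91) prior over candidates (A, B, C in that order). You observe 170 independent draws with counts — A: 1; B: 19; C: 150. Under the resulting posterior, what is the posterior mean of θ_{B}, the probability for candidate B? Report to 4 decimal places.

0.1175

The Dirichlet prior is conjugate to the Multinomial likelihood: each posterior αⱼ = prior αⱼ + observed count nⱼ.
Posterior concentration: (4.50, 21.23, 154.91), total = 180.64.
E[θ_{B}|data] = α_{B}/Σα = 21.23/180.64 = 0.1175.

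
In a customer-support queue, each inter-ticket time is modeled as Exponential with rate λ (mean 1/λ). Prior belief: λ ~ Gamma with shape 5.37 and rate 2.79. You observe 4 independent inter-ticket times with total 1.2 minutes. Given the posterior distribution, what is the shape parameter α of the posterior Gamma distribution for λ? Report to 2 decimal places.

With a Gamma(shape α, rate β) prior on the exponential rate λ, the posterior after n observations with total T = Σxᵢ is Gamma(α+n, β+T).
Posterior: Gamma(5.37+4, 2.79+1.2) = Gamma(9.37, 3.99).
Posterior α = 9.37.

9.37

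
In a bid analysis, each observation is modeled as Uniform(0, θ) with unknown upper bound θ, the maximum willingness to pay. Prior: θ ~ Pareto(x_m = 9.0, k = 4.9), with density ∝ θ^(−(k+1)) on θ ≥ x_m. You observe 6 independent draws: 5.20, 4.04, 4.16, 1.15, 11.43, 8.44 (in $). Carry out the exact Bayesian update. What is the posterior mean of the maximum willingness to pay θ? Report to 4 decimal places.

12.5845

A Pareto(scale x_m, shape k) prior on the upper bound θ of Uniform(0, θ) is conjugate: posterior is Pareto(max(x_m, max xᵢ), k + n).
Sample maximum = 11.43; prior scale x_m = 9.0 → posterior scale = max = 11.43.
Posterior shape = 4.9 + 6 = 10.9.
E[θ|data] = k·x_m/(k−1) = 10.9·11.43/9.9 = 12.5845.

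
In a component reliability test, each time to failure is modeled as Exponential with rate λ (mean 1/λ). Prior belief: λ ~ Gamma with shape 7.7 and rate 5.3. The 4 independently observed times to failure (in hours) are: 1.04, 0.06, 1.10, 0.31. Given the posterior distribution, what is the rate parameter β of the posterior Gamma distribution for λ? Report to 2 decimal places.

With a Gamma(shape α, rate β) prior on the exponential rate λ, the posterior after n observations with total T = Σxᵢ is Gamma(α+n, β+T).
Sum of observations T = 2.51 hours; n = 4.
Posterior: Gamma(7.7+4, 5.3+2.51) = Gamma(11.7, 7.81).
Posterior β = 7.81.

7.81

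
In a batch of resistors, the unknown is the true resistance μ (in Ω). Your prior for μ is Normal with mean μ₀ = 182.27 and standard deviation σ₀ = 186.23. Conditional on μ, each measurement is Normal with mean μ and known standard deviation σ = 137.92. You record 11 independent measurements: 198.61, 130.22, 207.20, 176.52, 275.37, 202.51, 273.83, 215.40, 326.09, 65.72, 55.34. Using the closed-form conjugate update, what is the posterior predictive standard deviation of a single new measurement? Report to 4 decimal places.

143.7674

For Normal data with known variance σ², a Normal(μ₀, σ₀²) prior on μ is conjugate. Posterior precision = 1/σ₀² + n/σ²; posterior mean is the precision-weighted average of μ₀ and x̄.
σ₀² = 186.23² = 34681.6129, σ² = 137.92² = 19021.9264; σ² + n·σ₀² = 19021.9264 + 11·34681.6129 = 400519.6683.
Posterior precision = 1/σ₀² + n/σ² = 1/34681.6129 + 11/19021.9264 = (σ² + n·σ₀²)/(σ₀²σ²) = 400519.6683/(34681.6129·19021.9264); posterior variance σₙ² = σ₀²σ²/(σ² + n·σ₀²) = 34681.6129·19021.9264/400519.6683 = 1647.137807.
Predictive variance for one new observation = σₙ² + σ² = 34681.6129·19021.9264/400519.6683 + 19021.9264 = σ²·(σ₀² + 400519.6683)/400519.6683 = 19021.9264·435201.2812/400519.6683 = 20669.064207; SD = √(19021.9264·435201.2812/400519.6683) = 143.7674.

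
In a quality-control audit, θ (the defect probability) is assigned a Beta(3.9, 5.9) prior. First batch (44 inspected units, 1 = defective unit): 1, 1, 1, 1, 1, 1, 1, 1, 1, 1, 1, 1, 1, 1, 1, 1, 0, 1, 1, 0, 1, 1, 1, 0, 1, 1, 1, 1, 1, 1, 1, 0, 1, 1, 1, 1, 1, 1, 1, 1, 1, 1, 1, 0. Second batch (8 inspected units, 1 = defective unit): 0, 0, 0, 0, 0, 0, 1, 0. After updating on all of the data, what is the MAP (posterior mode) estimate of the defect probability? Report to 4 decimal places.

0.7174

The Beta prior is conjugate to a Binomial/Bernoulli likelihood; the update adds successes to α and failures to β.
After batch 1: Beta(3.9+39, 5.9+5) = Beta(42.9, 10.9).
After batch 2: Beta(42.9+1, 10.9+7) = Beta(43.9, 17.9).
Mode of Beta(a,b) for a,b>1 is (a−1)/(a+b−2) = 42.9/59.8 = 0.7174.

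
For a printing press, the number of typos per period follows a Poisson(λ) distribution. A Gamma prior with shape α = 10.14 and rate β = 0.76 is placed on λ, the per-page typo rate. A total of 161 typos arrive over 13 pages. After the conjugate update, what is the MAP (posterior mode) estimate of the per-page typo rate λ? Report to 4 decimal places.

12.3648

With a Gamma(shape α, rate β) prior, the Poisson likelihood is conjugate: the posterior is Gamma(α + ΣXᵢ, β + n).
Posterior: Gamma(α+S, β+n) = Gamma(10.14+161, 0.76+13) = Gamma(171.14, 13.76).
Mode of Gamma(α,β) for α≥1 is (α−1)/β = 170.14/13.76 = 12.3648.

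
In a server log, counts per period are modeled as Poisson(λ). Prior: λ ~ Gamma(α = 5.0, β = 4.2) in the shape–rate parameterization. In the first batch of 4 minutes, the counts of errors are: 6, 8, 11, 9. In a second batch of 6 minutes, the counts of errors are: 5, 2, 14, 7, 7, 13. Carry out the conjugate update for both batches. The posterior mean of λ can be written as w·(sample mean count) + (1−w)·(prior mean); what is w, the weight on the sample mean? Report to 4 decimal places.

0.7042

With a Gamma(shape α, rate β) prior, the Poisson likelihood is conjugate: the posterior is Gamma(α + ΣXᵢ, β + n).
Total number of minutes: n = 4 + 6 = 10.
Posterior mean = (α₀+S)/(β₀+n) = [n/(β₀+n)]·(S/n) + [β₀/(β₀+n)]·(α₀/β₀), so only n and β₀ enter the weight.
Weight on data w = n/(β₀+n) = 10/(4.2+10) = 10/14.2 = 0.7042.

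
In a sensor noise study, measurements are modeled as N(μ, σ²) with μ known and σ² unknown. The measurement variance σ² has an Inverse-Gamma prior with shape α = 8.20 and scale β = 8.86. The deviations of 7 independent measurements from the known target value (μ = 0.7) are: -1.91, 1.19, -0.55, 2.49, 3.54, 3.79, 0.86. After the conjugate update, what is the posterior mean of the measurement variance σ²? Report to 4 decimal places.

With known mean μ and an Inverse-Gamma(α, β) prior on σ², the Normal likelihood is conjugate: posterior is Inv-Gamma(α + n/2, β + Σ(xᵢ−μ)²/2).
Σ(xᵢ−μ)² = (-1.91)² + (1.19)² + (-0.55)² + (2.49)² + (3.54)² + (3.79)² + (0.86)² = 39.2021.
Posterior: Inv-Gamma(8.20 + 7/2, 8.86 + 39.2021/2) = Inv-Gamma(11.70, 28.46105).
E[σ²|data] = β/(α−1) = 28.46105/10.70 = 2.6599.

2.6599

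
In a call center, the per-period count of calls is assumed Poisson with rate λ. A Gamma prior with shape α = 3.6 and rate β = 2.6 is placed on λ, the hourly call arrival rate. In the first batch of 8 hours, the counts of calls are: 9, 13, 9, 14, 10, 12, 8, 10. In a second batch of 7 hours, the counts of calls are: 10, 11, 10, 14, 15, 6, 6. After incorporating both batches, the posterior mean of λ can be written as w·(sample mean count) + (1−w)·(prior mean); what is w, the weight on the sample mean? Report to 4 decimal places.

With a Gamma(shape α, rate β) prior, the Poisson likelihood is conjugate: the posterior is Gamma(α + ΣXᵢ, β + n).
Total number of hours: n = 8 + 7 = 15.
Posterior mean = (α₀+S)/(β₀+n) = [n/(β₀+n)]·(S/n) + [β₀/(β₀+n)]·(α₀/β₀), so only n and β₀ enter the weight.
Weight on data w = n/(β₀+n) = 15/(2.6+15) = 15/17.6 = 0.8523.

0.8523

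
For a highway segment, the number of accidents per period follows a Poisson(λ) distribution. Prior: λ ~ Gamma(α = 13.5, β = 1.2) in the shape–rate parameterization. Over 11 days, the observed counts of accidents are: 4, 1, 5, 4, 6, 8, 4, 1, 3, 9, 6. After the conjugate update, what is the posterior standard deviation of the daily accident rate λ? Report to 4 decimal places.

With a Gamma(shape α, rate β) prior, the Poisson likelihood is conjugate: the posterior is Gamma(α + ΣXᵢ, β + n).
Sum of counts S = 51 over n = 11 days.
Posterior: Gamma(α+S, β+n) = Gamma(13.5+51, 1.2+11) = Gamma(64.5, 12.2).
SD = √α/β = √64.5/12.2 = 0.6583.

0.6583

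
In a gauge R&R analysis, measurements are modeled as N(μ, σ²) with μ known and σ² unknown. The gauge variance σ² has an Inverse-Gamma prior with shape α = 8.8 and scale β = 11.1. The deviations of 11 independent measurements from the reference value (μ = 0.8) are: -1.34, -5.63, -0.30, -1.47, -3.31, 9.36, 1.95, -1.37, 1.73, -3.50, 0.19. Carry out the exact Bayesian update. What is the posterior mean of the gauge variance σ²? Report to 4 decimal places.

With known mean μ and an Inverse-Gamma(α, β) prior on σ², the Normal likelihood is conjugate: posterior is Inv-Gamma(α + n/2, β + Σ(xᵢ−μ)²/2).
Σ(xᵢ−μ)² = (-1.34)² + (-5.63)² + (-0.30)² + (-1.47)² + (-3.31)² + (9.36)² + (1.95)² + (-1.37)² + (1.73)² + (-3.50)² + (0.19)² = 155.2675.
Posterior: Inv-Gamma(8.8 + 11/2, 11.1 + 155.2675/2) = Inv-Gamma(14.30, 88.73375).
E[σ²|data] = β/(α−1) = 88.73375/13.30 = 6.6717.

6.6717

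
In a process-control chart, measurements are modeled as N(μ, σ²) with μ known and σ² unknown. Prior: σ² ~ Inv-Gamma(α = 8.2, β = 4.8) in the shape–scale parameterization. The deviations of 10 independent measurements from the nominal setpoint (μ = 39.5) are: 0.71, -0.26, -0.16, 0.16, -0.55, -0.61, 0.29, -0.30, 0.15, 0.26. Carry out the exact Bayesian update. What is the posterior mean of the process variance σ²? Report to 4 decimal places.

0.4574

With known mean μ and an Inverse-Gamma(α, β) prior on σ², the Normal likelihood is conjugate: posterior is Inv-Gamma(α + n/2, β + Σ(xᵢ−μ)²/2).
Σ(xᵢ−μ)² = (0.71)² + (-0.26)² + (-0.16)² + (0.16)² + (-0.55)² + (-0.61)² + (0.29)² + (-0.30)² + (0.15)² + (0.26)² = 1.5617.
Posterior: Inv-Gamma(8.2 + 10/2, 4.8 + 1.5617/2) = Inv-Gamma(13.20, 5.58085).
E[σ²|data] = β/(α−1) = 5.58085/12.20 = 0.4574.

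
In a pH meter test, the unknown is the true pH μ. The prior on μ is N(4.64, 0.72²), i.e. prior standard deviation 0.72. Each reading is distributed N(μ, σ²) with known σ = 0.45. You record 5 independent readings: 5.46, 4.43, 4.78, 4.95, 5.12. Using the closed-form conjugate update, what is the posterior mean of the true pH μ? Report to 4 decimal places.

For Normal data with known variance σ², a Normal(μ₀, σ₀²) prior on μ is conjugate. Posterior precision = 1/σ₀² + n/σ²; posterior mean is the precision-weighted average of μ₀ and x̄.
Σxᵢ = 5.46 + 4.43 + 4.78 + 4.95 + 5.12 = 24.74, so n·x̄ = 24.74.
σ₀² = 0.72² = 0.5184, σ² = 0.45² = 0.2025; σ² + n·σ₀² = 0.2025 + 5·0.5184 = 2.7945.
Posterior mean = (μ₀/σ₀² + n·x̄/σ²)/(1/σ₀² + n/σ²) = (σ²·μ₀ + σ₀²·n·x̄)/(σ² + n·σ₀²) = (0.2025·4.64 + 0.5184·24.74)/2.7945 = 13.764816/2.7945 = 4.9257.

4.9257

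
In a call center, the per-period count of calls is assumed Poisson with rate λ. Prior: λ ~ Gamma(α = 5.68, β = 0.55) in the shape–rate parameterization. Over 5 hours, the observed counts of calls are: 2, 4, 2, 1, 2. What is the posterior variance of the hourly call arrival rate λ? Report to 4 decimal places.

0.5415

With a Gamma(shape α, rate β) prior, the Poisson likelihood is conjugate: the posterior is Gamma(α + ΣXᵢ, β + n).
Sum of counts S = 11 over n = 5 hours.
Posterior: Gamma(α+S, β+n) = Gamma(5.68+11, 0.55+5) = Gamma(16.68, 5.55).
Var = α/β² = 16.68/5.55² = 0.5415.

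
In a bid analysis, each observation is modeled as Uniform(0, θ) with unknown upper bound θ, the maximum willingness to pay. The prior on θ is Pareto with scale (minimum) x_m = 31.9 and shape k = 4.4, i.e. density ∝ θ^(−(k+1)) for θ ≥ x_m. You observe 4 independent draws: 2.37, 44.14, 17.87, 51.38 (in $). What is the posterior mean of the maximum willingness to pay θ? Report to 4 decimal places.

A Pareto(scale x_m, shape k) prior on the upper bound θ of Uniform(0, θ) is conjugate: posterior is Pareto(max(x_m, max xᵢ), k + n).
Sample maximum = 51.38; prior scale x_m = 31.9 → posterior scale = max = 51.38.
Posterior shape = 4.4 + 4 = 8.4.
E[θ|data] = k·x_m/(k−1) = 8.4·51.38/7.4 = 58.3232.

58.3232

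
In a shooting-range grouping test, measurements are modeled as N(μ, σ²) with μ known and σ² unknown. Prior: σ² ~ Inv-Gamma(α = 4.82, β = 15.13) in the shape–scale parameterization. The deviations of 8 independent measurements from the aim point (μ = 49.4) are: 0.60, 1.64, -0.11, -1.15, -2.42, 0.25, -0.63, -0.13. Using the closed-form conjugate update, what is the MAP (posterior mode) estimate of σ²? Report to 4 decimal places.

2.0864

With known mean μ and an Inverse-Gamma(α, β) prior on σ², the Normal likelihood is conjugate: posterior is Inv-Gamma(α + n/2, β + Σ(xᵢ−μ)²/2).
Σ(xᵢ−μ)² = (0.60)² + (1.64)² + (-0.11)² + (-1.15)² + (-2.42)² + (0.25)² + (-0.63)² + (-0.13)² = 10.7169.
Posterior: Inv-Gamma(4.82 + 8/2, 15.13 + 10.7169/2) = Inv-Gamma(8.82, 20.48845).
Mode = β/(α+1) = 20.48845/9.82 = 2.0864.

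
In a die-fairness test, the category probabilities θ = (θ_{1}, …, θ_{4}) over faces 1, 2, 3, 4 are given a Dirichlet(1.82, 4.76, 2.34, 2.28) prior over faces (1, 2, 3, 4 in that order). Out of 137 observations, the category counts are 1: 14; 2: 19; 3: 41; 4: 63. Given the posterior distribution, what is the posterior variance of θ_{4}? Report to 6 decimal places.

0.001652

The Dirichlet prior is conjugate to the Multinomial likelihood: each posterior αⱼ = prior αⱼ + observed count nⱼ.
Posterior concentration: (15.82, 23.76, 43.34, 65.28), total = 148.20.
Var[θ_j] = α_j(Σα−α_j)/((Σα)²(Σα+1)) = 65.28·82.92/(148.20²·149.20) = 0.001652.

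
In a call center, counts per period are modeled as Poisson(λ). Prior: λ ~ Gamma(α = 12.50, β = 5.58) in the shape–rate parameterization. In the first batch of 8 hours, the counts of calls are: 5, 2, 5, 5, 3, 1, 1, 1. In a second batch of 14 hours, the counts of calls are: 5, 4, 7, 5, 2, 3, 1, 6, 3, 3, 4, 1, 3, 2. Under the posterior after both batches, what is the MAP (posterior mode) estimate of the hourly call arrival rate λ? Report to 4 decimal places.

With a Gamma(shape α, rate β) prior, the Poisson likelihood is conjugate: the posterior is Gamma(α + ΣXᵢ, β + n).
Batch 1: sum of counts S = 23 over n = 8 hours.
After batch 1: Gamma(α+S, β+n) = Gamma(12.50+23, 5.58+8) = Gamma(35.50, 13.58).
Batch 2: sum of counts S = 49 over n = 14 hours.
After batch 2: Gamma(α+S, β+n) = Gamma(35.50+49, 13.58+14) = Gamma(84.50, 27.58).
Mode of Gamma(α,β) for α≥1 is (α−1)/β = 83.50/27.58 = 3.0276.

3.0276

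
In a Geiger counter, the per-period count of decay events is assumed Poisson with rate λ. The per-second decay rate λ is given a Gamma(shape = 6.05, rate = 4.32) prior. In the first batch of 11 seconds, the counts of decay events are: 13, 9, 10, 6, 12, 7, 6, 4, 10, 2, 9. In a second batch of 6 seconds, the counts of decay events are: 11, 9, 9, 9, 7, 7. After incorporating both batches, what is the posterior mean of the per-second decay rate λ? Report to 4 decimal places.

With a Gamma(shape α, rate β) prior, the Poisson likelihood is conjugate: the posterior is Gamma(α + ΣXᵢ, β + n).
Batch 1: sum of counts S = 88 over n = 11 seconds.
After batch 1: Gamma(α+S, β+n) = Gamma(6.05+88, 4.32+11) = Gamma(94.05, 15.32).
Batch 2: sum of counts S = 52 over n = 6 seconds.
After batch 2: Gamma(α+S, β+n) = Gamma(94.05+52, 15.32+6) = Gamma(146.05, 21.32).
Posterior mean = α/β = 146.05/21.32 = 6.8504.

6.8504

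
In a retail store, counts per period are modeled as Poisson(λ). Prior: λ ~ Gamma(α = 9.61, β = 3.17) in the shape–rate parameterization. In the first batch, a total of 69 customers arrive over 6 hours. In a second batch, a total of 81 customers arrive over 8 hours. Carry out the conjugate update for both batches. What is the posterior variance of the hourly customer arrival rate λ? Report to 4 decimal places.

With a Gamma(shape α, rate β) prior, the Poisson likelihood is conjugate: the posterior is Gamma(α + ΣXᵢ, β + n).
After batch 1: Gamma(α+S, β+n) = Gamma(9.61+69, 3.17+6) = Gamma(78.61, 9.17).
After batch 2: Gamma(α+S, β+n) = Gamma(78.61+81, 9.17+8) = Gamma(159.61, 17.17).
Var = α/β² = 159.61/17.17² = 0.5414.

0.5414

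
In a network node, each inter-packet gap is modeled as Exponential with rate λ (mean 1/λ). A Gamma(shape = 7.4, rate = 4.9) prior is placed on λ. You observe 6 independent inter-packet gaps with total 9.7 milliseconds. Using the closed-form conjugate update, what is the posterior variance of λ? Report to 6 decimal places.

0.062864

With a Gamma(shape α, rate β) prior on the exponential rate λ, the posterior after n observations with total T = Σxᵢ is Gamma(α+n, β+T).
Posterior: Gamma(7.4+6, 4.9+9.7) = Gamma(13.4, 14.6).
Var = α/β² = 0.062864.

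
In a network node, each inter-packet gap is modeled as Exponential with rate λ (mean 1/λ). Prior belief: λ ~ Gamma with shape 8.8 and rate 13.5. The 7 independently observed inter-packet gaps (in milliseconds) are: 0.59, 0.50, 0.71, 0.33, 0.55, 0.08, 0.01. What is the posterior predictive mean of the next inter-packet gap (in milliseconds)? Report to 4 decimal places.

1.0993

With a Gamma(shape α, rate β) prior on the exponential rate λ, the posterior after n observations with total T = Σxᵢ is Gamma(α+n, β+T).
Sum of observations T = 2.77 milliseconds; n = 7.
Posterior: Gamma(8.8+7, 13.5+2.77) = Gamma(15.8, 16.27).
The predictive distribution for the next observation is Lomax; its mean is β/(α−1) = 16.27/14.8 = 1.0993.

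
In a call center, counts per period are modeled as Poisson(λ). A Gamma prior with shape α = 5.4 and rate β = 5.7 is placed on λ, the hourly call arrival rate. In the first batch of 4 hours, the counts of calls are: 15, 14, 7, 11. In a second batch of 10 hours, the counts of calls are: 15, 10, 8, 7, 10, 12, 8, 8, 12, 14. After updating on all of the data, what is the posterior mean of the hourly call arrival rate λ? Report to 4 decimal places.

7.9391

With a Gamma(shape α, rate β) prior, the Poisson likelihood is conjugate: the posterior is Gamma(α + ΣXᵢ, β + n).
Batch 1: sum of counts S = 47 over n = 4 hours.
After batch 1: Gamma(α+S, β+n) = Gamma(5.4+47, 5.7+4) = Gamma(52.4, 9.7).
Batch 2: sum of counts S = 104 over n = 10 hours.
After batch 2: Gamma(α+S, β+n) = Gamma(52.4+104, 9.7+10) = Gamma(156.4, 19.7).
Posterior mean = α/β = 156.4/19.7 = 7.9391.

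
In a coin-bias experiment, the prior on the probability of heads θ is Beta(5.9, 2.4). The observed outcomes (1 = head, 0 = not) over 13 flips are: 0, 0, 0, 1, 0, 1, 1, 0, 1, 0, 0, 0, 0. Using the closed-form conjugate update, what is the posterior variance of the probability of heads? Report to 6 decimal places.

The Beta prior is conjugate to a Binomial/Bernoulli likelihood; the update adds successes to α and failures to β.
Posterior: Beta(α+k, β+n−k) = Beta(5.9+4, 2.4+9) = Beta(9.9, 11.4).
Var = αβ/((α+β)²(α+β+1)) = 9.9·11.4/(21.3²·22.3) = 0.011155.

0.011155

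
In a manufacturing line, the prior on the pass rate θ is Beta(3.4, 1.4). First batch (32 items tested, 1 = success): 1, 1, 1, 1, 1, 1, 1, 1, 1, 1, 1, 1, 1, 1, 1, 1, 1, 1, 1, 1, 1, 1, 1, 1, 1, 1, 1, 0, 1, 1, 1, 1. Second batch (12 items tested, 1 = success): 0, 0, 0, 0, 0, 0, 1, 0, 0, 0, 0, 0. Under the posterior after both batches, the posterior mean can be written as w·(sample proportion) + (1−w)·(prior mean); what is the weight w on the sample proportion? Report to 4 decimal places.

0.9016

The Beta prior is conjugate to a Binomial/Bernoulli likelihood; the update adds successes to α and failures to β.
Total number of items tested: n = 32 + 12 = 44.
Posterior mean = (α₀+k)/(α₀+β₀+n) = [n/(α₀+β₀+n)]·(k/n) + [(α₀+β₀)/(α₀+β₀+n)]·α₀/(α₀+β₀), so only n and the prior enter the weight.
The weight on the data is w = n/(α₀+β₀+n) = 44/(3.4+1.4+44) = 44/48.8 = 0.9016.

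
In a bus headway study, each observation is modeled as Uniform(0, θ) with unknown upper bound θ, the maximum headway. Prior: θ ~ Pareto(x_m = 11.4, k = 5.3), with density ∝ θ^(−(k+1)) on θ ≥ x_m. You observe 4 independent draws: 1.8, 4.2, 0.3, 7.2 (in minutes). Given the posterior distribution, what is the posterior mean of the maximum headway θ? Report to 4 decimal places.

A Pareto(scale x_m, shape k) prior on the upper bound θ of Uniform(0, θ) is conjugate: posterior is Pareto(max(x_m, max xᵢ), k + n).
Sample maximum = 7.2; prior scale x_m = 11.4 → posterior scale = max = 11.4.
Posterior shape = 5.3 + 4 = 9.3.
E[θ|data] = k·x_m/(k−1) = 9.3·11.4/8.3 = 12.7735.

12.7735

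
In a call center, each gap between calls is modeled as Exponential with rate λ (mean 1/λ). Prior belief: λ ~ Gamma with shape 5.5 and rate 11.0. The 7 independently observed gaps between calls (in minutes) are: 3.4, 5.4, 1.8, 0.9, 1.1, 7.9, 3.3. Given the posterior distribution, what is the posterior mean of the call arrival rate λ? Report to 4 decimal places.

With a Gamma(shape α, rate β) prior on the exponential rate λ, the posterior after n observations with total T = Σxᵢ is Gamma(α+n, β+T).
Sum of observations T = 23.8 minutes; n = 7.
Posterior: Gamma(5.5+7, 11.0+23.8) = Gamma(12.5, 34.8).
Posterior mean of λ = α/β = 12.5/34.8 = 0.3592.

0.3592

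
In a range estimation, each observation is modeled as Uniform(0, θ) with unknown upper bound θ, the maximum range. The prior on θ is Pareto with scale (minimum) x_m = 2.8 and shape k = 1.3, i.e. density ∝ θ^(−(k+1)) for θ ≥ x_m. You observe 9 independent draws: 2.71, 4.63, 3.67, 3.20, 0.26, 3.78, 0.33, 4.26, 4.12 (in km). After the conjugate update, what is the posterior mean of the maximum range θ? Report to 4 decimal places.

5.1278

A Pareto(scale x_m, shape k) prior on the upper bound θ of Uniform(0, θ) is conjugate: posterior is Pareto(max(x_m, max xᵢ), k + n).
Sample maximum = 4.63; prior scale x_m = 2.8 → posterior scale = max = 4.63.
Posterior shape = 1.3 + 9 = 10.3.
E[θ|data] = k·x_m/(k−1) = 10.3·4.63/9.3 = 5.1278.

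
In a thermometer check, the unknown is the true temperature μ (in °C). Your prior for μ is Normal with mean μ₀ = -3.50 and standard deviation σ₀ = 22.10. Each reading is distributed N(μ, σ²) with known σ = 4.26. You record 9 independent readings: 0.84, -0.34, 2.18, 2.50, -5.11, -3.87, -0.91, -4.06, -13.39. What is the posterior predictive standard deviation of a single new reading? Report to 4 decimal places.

4.4895

For Normal data with known variance σ², a Normal(μ₀, σ₀²) prior on μ is conjugate. Posterior precision = 1/σ₀² + n/σ²; posterior mean is the precision-weighted average of μ₀ and x̄.
σ₀² = 22.10² = 488.41, σ² = 4.26² = 18.1476; σ² + n·σ₀² = 18.1476 + 9·488.41 = 4413.8376.
Posterior precision = 1/σ₀² + n/σ² = 1/488.41 + 9/18.1476 = (σ² + n·σ₀²)/(σ₀²σ²) = 4413.8376/(488.41·18.1476); posterior variance σₙ² = σ₀²σ²/(σ² + n·σ₀²) = 488.41·18.1476/4413.8376 = 2.008110.
Predictive variance for one new observation = σₙ² + σ² = 488.41·18.1476/4413.8376 + 18.1476 = σ²·(σ₀² + 4413.8376)/4413.8376 = 18.1476·4902.2476/4413.8376 = 20.155710; SD = √(18.1476·4902.2476/4413.8376) = 4.4895.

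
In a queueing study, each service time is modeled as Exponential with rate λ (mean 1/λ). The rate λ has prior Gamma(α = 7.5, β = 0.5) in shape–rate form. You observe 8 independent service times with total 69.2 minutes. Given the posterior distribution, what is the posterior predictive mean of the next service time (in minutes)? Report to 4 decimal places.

4.8069

With a Gamma(shape α, rate β) prior on the exponential rate λ, the posterior after n observations with total T = Σxᵢ is Gamma(α+n, β+T).
Posterior: Gamma(7.5+8, 0.5+69.2) = Gamma(15.5, 69.7).
The predictive distribution for the next observation is Lomax; its mean is β/(α−1) = 69.7/14.5 = 4.8069.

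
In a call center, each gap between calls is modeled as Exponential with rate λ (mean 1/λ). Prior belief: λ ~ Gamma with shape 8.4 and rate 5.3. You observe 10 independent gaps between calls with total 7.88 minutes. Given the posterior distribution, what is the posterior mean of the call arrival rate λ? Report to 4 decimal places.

1.3961

With a Gamma(shape α, rate β) prior on the exponential rate λ, the posterior after n observations with total T = Σxᵢ is Gamma(α+n, β+T).
Posterior: Gamma(8.4+10, 5.3+7.88) = Gamma(18.4, 13.18).
Posterior mean of λ = α/β = 18.4/13.18 = 1.3961.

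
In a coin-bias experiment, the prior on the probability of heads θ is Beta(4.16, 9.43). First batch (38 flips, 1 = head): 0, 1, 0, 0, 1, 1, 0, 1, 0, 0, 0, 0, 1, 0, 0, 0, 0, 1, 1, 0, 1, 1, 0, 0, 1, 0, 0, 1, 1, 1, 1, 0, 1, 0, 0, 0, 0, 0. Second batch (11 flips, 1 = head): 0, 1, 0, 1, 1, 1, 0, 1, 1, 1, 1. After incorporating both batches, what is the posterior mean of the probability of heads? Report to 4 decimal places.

0.4339

The Beta prior is conjugate to a Binomial/Bernoulli likelihood; the update adds successes to α and failures to β.
After batch 1: Beta(4.16+15, 9.43+23) = Beta(19.16, 32.43).
After batch 2: Beta(19.16+8, 32.43+3) = Beta(27.16, 35.43).
Posterior mean = α/(α+β) = 27.16/62.59 = 0.4339.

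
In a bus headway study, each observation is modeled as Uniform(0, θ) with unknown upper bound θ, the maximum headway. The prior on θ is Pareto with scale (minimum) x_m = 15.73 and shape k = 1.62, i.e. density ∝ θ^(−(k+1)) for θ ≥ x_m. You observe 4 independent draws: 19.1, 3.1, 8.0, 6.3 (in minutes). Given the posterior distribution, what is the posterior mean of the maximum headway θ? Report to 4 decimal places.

A Pareto(scale x_m, shape k) prior on the upper bound θ of Uniform(0, θ) is conjugate: posterior is Pareto(max(x_m, max xᵢ), k + n).
Sample maximum = 19.1; prior scale x_m = 15.73 → posterior scale = max = 19.10.
Posterior shape = 1.62 + 4 = 5.62.
E[θ|data] = k·x_m/(k−1) = 5.62·19.10/4.62 = 23.2342.

23.2342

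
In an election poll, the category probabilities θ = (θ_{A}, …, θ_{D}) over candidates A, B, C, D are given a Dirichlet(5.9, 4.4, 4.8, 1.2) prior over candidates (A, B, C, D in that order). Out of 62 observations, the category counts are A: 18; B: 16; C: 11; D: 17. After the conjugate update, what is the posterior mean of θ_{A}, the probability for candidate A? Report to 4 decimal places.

0.3052

The Dirichlet prior is conjugate to the Multinomial likelihood: each posterior αⱼ = prior αⱼ + observed count nⱼ.
Posterior concentration: (23.9, 20.4, 15.8, 18.2), total = 78.3.
E[θ_{A}|data] = α_{A}/Σα = 23.9/78.3 = 0.3052.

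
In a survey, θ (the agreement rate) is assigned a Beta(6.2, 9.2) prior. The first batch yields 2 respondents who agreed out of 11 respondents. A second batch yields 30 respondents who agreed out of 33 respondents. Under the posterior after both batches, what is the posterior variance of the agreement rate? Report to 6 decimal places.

The Beta prior is conjugate to a Binomial/Bernoulli likelihood; the update adds successes to α and failures to β.
After batch 1: Beta(6.2+2, 9.2+9) = Beta(8.2, 18.2).
After batch 2: Beta(8.2+30, 18.2+3) = Beta(38.2, 21.2).
Var = αβ/((α+β)²(α+β+1)) = 38.2·21.2/(59.4²·60.4) = 0.003800.

0.003800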